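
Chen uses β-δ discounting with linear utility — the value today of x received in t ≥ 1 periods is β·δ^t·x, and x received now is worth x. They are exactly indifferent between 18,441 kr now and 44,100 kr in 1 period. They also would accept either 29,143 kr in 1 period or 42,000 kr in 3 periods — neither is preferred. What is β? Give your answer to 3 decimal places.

The second indifference involves only future payoffs, so β cancels: β·δ^1·29143 = β·δ^3·42000, giving δ^2 = 29143/42000 = 0.69388, so δ = 0.83300.
Now use the now-vs-future pair: 18441 = β·δ·44100 gives β = 18441/(0.83300·44100) ≈ 0.502.

β ≈ 0.502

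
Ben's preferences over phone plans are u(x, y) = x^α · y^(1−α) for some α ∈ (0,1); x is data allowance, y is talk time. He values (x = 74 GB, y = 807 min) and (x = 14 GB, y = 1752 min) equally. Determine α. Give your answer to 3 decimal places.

The Cobb–Douglas utilities coincide, so 74^α·807^(1−α) = 14^α·1752^(1−α).
Taking logs: α·ln 74 + (1−α)·ln 807 = α·ln 14 + (1−α)·ln 1752, i.e. α·1.665008 = (1−α)·0.775190.
So α/(1−α) = (0.775190)/(1.665008) = 0.465577, and α = 0.465577/1.465577 ≈ 0.318.

α ≈ 0.318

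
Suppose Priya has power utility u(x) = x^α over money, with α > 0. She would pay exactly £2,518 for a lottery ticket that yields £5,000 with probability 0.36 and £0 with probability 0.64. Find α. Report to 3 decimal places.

α ≈ 1.489

Since u(0) = 0, the lottery's EU is 0.36·5000^α.
Setting u(2518) equal to that: 2518^α = 0.36·5000^α ⇒ (2518/5000)^α = 0.36.
Take logs: α = ln 0.36 / ln(2518/5000) ≈ 1.48935.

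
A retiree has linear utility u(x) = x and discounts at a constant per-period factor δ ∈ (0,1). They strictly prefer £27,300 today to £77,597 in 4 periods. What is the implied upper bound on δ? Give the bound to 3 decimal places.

Comparing present values: 27300 > δ^4·77597.
Dividing by 77597: δ^4 < 0.35182. Both sides are positive, so the 4th root keeps the direction.
δ < (27300/77597)^(1/4) ≈ 0.770.

δ < 0.770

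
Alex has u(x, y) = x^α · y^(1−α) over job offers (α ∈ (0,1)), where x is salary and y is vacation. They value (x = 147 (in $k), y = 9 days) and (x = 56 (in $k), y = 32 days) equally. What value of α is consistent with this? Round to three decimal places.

The Cobb–Douglas utilities coincide, so 147^α·9^(1−α) = 56^α·32^(1−α).
Taking logs: α·ln 147 + (1−α)·ln 9 = α·ln 56 + (1−α)·ln 32, i.e. α·0.965081 = (1−α)·1.268511.
With A = 0.965081 and B = 1.268511: α·A = (1−α)·B, so α = B/(A+B) = 1.268511/2.233592 ≈ 0.568.

α ≈ 0.568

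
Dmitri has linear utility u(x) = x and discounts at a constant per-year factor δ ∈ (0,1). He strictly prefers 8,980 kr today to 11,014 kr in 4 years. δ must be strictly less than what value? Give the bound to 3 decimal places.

δ < 0.950

Comparing present values: 8980 > δ^4·11014.
Hence δ^4 < 8980/11014 = 0.81533, and x ↦ x^(1/4) is increasing on (0,∞).
δ < 0.81533^(1/4) = 0.950.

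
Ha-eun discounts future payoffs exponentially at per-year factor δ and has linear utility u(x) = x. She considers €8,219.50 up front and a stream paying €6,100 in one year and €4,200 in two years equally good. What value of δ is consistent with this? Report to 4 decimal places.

The stream is worth 6100δ + 4200δ² today, so 6100δ + 4200δ² = 8219.50.
So 4200δ² + 6100δ − 8219.50 = 0.
The positive root is δ = [−6100 + √(6100² + 4·4200·8219.50)] / (2·4200) = (−6100 + 13240.000)/8400 ≈ 0.8500.

δ ≈ 0.8500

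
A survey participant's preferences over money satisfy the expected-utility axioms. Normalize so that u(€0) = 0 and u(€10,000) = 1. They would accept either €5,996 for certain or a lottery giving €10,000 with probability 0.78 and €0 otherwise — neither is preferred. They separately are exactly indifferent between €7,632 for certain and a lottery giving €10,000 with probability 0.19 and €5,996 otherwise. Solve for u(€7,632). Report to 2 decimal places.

The first gamble pins u(€5,996): it must equal 0.78·1 + 0.22·0 = 0.78.
Chaining: u(€7,632) = 0.19·1.00 + 0.81·0.78 = 0.8218.

0.82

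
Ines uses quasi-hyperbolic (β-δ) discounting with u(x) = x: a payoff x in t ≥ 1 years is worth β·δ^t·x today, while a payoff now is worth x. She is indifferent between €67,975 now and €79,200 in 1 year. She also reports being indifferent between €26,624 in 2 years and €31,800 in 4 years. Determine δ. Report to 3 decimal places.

δ ≈ 0.915

From the later pair, β·δ^2·26624 = β·δ^4·31800; dividing through, δ^2 = 26624/31800 = 0.83723, so δ = 0.91500.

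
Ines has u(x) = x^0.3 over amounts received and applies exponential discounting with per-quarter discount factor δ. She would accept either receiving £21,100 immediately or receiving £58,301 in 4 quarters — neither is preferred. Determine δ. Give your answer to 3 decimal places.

δ ≈ 0.927

Equating discounted utilities: u(21100) = δ^4·u(58301) ⇒ δ^4 = u(21100)/u(58301).
With u(x) = x^0.3: δ^4 = 21100^0.3/58301^0.3 = (21100/58301)^0.3 = 0.73719.
Hence δ = (0.73719)^(1/4) = 0.92661.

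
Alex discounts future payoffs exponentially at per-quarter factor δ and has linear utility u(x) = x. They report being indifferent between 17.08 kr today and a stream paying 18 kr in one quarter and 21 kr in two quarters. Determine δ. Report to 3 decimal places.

δ ≈ 0.570

Equating present values: 17.08 = 18δ + 21δ².
Rearranged: 21δ² + 18δ − 17.08 = 0.
By the quadratic formula (taking the positive root), δ = (−18 + √1758.72) / 42 ≈ 0.570.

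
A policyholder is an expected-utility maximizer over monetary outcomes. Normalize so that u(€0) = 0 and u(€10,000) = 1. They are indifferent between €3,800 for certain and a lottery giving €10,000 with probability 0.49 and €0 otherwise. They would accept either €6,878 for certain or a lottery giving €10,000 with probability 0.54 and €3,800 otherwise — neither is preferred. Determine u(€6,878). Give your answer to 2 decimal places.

From the first indifference, u(€3,800) = 0.49·u(€10,000) + 0.51·u(€0) = 0.49·1 + 0.51·0 = 0.49.
Chaining: u(€6,878) = 0.54·1.00 + 0.46·0.49 = 0.7654.

0.77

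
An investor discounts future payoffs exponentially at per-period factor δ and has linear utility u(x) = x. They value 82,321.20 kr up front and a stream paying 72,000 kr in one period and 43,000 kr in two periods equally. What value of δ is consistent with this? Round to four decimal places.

Equating present values: 82321.20 = 72000δ + 43000δ².
So 43000δ² + 72000δ − 82321.20 = 0.
The positive root is δ = [−72000 + √(72000² + 4·43000·82321.20)] / (2·43000) = (−72000 + 139080.000)/86000 ≈ 0.7800.

δ ≈ 0.7800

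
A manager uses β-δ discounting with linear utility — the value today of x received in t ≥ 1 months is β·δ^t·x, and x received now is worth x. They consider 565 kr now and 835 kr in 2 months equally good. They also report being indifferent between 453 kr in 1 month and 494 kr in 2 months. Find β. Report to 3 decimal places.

β ≈ 0.805

From the later pair, β·δ^1·453 = β·δ^2·494; dividing through, δ = 453/494 = 0.91700.
Substituting δ into 565 = β·δ^2·835: β = 565/(702.149) ≈ 0.805.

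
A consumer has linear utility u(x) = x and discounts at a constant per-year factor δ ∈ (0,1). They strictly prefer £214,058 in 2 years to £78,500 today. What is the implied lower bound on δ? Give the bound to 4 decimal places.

Comparing present values: 78500 < δ^2·214058.
Hence δ^2 > 78500/214058 = 0.36672, and x ↦ x^(1/2) is increasing on (0,∞).
δ > 0.36672^(1/2) = 0.6056.

δ > 0.6056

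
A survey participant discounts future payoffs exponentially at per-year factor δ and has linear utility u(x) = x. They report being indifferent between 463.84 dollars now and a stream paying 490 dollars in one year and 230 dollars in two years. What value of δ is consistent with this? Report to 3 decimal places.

δ ≈ 0.710

Equating present values: 463.84 = 490δ + 230δ².
Rearranged: 230δ² + 490δ − 463.84 = 0.
δ = (−490 + √(490² + 4·230·463.84)) / (2·230) = (−490 + √666832.80) / 460 ≈ 0.710.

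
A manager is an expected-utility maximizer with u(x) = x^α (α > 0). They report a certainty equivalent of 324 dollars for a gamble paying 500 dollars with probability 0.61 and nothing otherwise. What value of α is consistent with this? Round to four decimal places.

α ≈ 1.1393

The lottery's expected utility is 0.61·u(500) + 0.39·u(0) = 0.61·500^α (since u(0) = 0 for α > 0).
Setting u(324) equal to that: 324^α = 0.61·500^α ⇒ (324/500)^α = 0.61.
Taking logs: α·ln(324/500) = ln(0.61), so α = -0.4942963 / -0.4338646 ≈ 1.1393.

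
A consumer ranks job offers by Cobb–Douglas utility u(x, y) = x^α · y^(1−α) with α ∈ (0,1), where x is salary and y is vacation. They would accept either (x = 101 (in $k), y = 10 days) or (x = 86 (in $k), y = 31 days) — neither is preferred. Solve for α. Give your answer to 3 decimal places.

Set the two utilities equal: 101^α·10^(1−α) = 86^α·31^(1−α).
Taking logs: α·ln 101 + (1−α)·ln 10 = α·ln 86 + (1−α)·ln 31, i.e. α·0.160773 = (1−α)·1.131402.
Thus α·(1.292175) = 1.131402, so α = 1.131402/1.292175 ≈ 0.876.

α ≈ 0.876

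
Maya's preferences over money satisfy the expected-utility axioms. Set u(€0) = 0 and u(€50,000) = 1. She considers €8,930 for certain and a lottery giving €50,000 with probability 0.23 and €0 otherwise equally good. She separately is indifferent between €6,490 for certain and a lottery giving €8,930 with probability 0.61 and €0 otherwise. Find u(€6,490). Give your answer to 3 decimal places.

0.140

The first gamble pins u(€8,930): it must equal 0.23·1 + 0.77·0 = 0.23.
The second indifference gives u(€6,490) = 0.61·u(€8,930) + 0.39·u(€0) = 0.61·0.23 + 0.39·0.00 = 0.1403.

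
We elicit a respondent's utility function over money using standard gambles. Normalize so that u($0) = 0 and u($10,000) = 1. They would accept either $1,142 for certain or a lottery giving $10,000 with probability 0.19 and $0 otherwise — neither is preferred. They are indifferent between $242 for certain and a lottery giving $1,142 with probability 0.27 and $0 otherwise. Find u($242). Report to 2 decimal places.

0.05

From the first indifference, u($1,142) = 0.19·u($10,000) + 0.81·u($0) = 0.19·1 + 0.81·0 = 0.19.
Chaining: u($242) = 0.27·0.19 + 0.73·0.00 = 0.0513.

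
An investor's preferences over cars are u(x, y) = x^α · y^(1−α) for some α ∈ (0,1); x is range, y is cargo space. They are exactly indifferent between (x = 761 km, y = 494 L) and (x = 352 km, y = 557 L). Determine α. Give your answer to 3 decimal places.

α ≈ 0.135

Set the two utilities equal: 761^α·494^(1−α) = 352^α·557^(1−α).
Taking logs: α·ln 761 + (1−α)·ln 494 = α·ln 352 + (1−α)·ln 557, i.e. α·0.771002 = (1−α)·0.120030.
So α/(1−α) = (0.120030)/(0.771002) = 0.155681, and α = 0.155681/1.155681 ≈ 0.135.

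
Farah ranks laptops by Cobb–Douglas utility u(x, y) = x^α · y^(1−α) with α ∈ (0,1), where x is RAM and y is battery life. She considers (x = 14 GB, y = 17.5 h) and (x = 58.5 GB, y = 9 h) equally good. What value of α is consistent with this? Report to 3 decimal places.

Set the two utilities equal: 14^α·17.5^(1−α) = 58.5^α·9^(1−α).
Rearrange to (14/58.5)^α = (9/17.5)^(1−α) and take logs: α·-1.429969 = (1−α)·-0.664976.
With A = -1.429969 and B = -0.664976: α·A = (1−α)·B, so α = B/(A+B) = -0.664976/-2.094945 ≈ 0.317.

α ≈ 0.317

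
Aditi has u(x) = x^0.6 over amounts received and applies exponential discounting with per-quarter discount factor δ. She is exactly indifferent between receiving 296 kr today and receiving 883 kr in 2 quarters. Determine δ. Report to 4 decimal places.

δ ≈ 0.7204

Indifference means u(296) = δ^2 · u(883), so δ^2 = u(296)/u(883).
With u(x) = x^0.6: δ^2 = 296^0.6/883^0.6 = (296/883)^0.6 = 0.51904.
So δ = 0.51904^(1/2) ≈ 0.7204.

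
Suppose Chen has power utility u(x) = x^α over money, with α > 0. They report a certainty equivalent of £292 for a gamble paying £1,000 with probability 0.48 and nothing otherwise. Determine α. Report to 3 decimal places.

The lottery's expected utility is 0.48·u(1000) + 0.52·u(0) = 0.48·1000^α (since u(0) = 0 for α > 0).
Indifference: 292^α = 0.48·1000^α, so (292/1000)^α = 0.48.
Taking logs: α·ln(292/1000) = ln(0.48), so α = -0.733969 / -1.231001 ≈ 0.596.

α ≈ 0.596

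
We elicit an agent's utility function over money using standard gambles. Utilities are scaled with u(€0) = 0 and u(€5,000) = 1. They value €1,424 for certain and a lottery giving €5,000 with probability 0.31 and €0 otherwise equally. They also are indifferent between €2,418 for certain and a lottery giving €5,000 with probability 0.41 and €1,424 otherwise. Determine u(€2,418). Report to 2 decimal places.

First, u(€1,424) = 0.31·u(€5,000) + 0.69·u(€0) = 0.31.
Then u(€2,418) = 0.41·u(€5,000) + 0.59·u(€1,424) = 0.41·1.00 + 0.59·0.31 = 0.5929.

0.59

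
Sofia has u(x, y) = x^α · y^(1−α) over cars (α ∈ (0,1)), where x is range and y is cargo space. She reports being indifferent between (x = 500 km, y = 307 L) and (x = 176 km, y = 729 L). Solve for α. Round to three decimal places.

Indifference: 500^α · 307^(1−α) = 176^α · 729^(1−α).
Taking logs: α·ln 500 + (1−α)·ln 307 = α·ln 176 + (1−α)·ln 729, i.e. α·1.044124 = (1−α)·0.864826.
Thus α·(1.908950) = 0.864826, so α = 0.864826/1.908950 ≈ 0.453.

α ≈ 0.453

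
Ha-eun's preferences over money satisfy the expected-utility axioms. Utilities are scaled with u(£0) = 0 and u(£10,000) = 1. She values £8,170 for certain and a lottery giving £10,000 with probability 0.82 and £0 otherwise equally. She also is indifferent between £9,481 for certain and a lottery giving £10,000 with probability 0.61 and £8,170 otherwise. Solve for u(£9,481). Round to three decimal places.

The first gamble pins u(£8,170): it must equal 0.82·1 + 0.18·0 = 0.82.
The second indifference gives u(£9,481) = 0.61·u(£10,000) + 0.39·u(£8,170) = 0.61·1.00 + 0.39·0.82 = 0.9298.

0.930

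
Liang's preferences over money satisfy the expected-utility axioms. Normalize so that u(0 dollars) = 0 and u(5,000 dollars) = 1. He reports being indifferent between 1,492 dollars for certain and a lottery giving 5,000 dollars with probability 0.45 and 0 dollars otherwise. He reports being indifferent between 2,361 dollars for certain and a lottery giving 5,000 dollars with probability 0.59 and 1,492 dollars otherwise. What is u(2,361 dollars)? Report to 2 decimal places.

0.77

From the first indifference, u(1,492 dollars) = 0.45·u(5,000 dollars) + 0.55·u(0 dollars) = 0.45·1 + 0.55·0 = 0.45.
Chaining: u(2,361 dollars) = 0.59·1.00 + 0.41·0.45 = 0.7745.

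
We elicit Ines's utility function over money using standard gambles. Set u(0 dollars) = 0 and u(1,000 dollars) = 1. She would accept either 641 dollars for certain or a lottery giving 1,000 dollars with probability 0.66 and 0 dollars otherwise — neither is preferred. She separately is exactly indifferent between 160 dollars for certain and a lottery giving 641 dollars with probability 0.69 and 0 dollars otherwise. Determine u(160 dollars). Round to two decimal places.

First, u(641 dollars) = 0.66·u(1,000 dollars) + 0.34·u(0 dollars) = 0.66.
Chaining: u(160 dollars) = 0.69·0.66 + 0.31·0.00 = 0.4554.

0.46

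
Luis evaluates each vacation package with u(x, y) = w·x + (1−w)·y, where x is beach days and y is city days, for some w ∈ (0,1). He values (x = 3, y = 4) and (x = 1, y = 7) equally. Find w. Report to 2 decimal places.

u(3,4) = u(1,7) means w·3 + (1−w)·4 = w·1 + (1−w)·7.
Collecting terms: w·2 = (1−w)·3.
Hence w = 3/(2+3) = 3/5 = 0.60.

w = 0.60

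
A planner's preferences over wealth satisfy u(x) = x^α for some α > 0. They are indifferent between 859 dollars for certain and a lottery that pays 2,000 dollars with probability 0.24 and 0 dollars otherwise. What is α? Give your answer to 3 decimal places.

α ≈ 1.689

EU(lottery) = 0.24·2000^α + 0.76·0 = 0.24·2000^α.
Setting u(859) equal to that: 859^α = 0.24·2000^α ⇒ (859/2000)^α = 0.24.
Taking logs: α·ln(859/2000) = ln(0.24), so α = -1.427116 / -0.845134 ≈ 1.689.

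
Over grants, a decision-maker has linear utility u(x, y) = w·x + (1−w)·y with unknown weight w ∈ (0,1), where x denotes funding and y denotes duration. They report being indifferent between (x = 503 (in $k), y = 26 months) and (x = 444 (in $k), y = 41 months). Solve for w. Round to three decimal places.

w = 0.203

Equating utilities: w·503 + (1−w)·26 = w·444 + (1−w)·41.
Rearranging, 59·w − 15·(1−w) = 0.
Hence w = 15/(59+15) = 15/74 = 0.203.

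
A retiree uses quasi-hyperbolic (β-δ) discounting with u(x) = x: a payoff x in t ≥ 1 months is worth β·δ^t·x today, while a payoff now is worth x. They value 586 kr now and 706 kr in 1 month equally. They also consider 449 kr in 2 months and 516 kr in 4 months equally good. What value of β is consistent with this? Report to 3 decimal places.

From the later pair, β·δ^2·449 = β·δ^4·516; dividing through, δ^2 = 449/516 = 0.87016, so δ = 0.93282.
The first indifference: 586 = β·δ·706, so β = 586/(δ·706) = 586/(0.93282·706) ≈ 0.890.

β ≈ 0.890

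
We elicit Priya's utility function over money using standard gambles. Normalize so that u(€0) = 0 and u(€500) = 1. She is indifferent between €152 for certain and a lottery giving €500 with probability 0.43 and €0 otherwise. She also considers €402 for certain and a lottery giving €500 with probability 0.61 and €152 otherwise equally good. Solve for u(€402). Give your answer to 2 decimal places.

The first gamble pins u(€152): it must equal 0.43·1 + 0.57·0 = 0.43.
Then u(€402) = 0.61·u(€500) + 0.39·u(€152) = 0.61·1.00 + 0.39·0.43 = 0.7777.

0.78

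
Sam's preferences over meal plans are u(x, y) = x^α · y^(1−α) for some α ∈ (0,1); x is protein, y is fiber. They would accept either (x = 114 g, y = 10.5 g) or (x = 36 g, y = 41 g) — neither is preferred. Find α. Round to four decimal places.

α ≈ 0.5417

Indifference: 114^α · 10.5^(1−α) = 36^α · 41^(1−α).
(114/36)^α = (41/10.5)^(1−α); take logs: α·ln(114/36) = (1−α)·ln(41/10.5), i.e. α·1.1526795 = (1−α)·1.3621968.
Thus α·(2.5148763) = 1.3621968, so α = 1.3621968/2.5148763 ≈ 0.5417.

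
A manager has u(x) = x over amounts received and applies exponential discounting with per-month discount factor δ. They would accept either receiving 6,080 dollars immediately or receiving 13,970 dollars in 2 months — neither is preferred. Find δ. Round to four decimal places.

Equating discounted utilities: u(6080) = δ^2·u(13970) ⇒ δ^2 = u(6080)/u(13970).
With u(x) = x: δ^2 = 6080/13970 = 0.43522.
Hence δ = (0.43522)^(1/2) = 0.659711.

δ ≈ 0.6597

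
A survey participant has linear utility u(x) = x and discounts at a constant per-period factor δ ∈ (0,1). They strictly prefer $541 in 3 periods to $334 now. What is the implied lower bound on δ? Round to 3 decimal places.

The preference means 334 < δ^3·541.
Hence δ^3 > 334/541 = 0.61738, and x ↦ x^(1/3) is increasing on (0,∞).
δ > (334/541)^(1/3) ≈ 0.851.

δ > 0.851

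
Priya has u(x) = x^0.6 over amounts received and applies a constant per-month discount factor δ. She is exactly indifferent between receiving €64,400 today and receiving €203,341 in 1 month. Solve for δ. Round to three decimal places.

δ ≈ 0.502

The payoff in 1 month is discounted by δ, so u(64400) = δ·u(203341) and δ = u(64400)/u(203341).
With u(x) = x^0.6: δ = 64400^0.6/203341^0.6 = (64400/203341)^0.6 = 0.50165.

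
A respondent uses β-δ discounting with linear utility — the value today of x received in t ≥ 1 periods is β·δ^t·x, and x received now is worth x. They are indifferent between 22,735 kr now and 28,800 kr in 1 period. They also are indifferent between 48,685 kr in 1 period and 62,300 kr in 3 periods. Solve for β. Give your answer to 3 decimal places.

β ≈ 0.893

Both payoffs in the second observation are in the future, so β drops out: δ^1·48685 = δ^3·62300 ⇒ δ^2 = 48685/62300 = 0.78146, so δ = 0.88400.
The first indifference: 22735 = β·δ·28800, so β = 22735/(δ·28800) = 22735/(0.88400·28800) ≈ 0.893.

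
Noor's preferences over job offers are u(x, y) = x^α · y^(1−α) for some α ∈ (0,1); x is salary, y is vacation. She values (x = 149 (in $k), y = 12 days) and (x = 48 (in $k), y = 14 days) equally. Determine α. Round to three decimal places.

Indifference: 149^α · 12^(1−α) = 48^α · 14^(1−α).
(149/48)^α = (14/12)^(1−α); take logs: α·ln(149/48) = (1−α)·ln(14/12), i.e. α·1.132745 = (1−α)·0.154151.
Thus α·(1.286896) = 0.154151, so α = 0.154151/1.286896 ≈ 0.120.

α ≈ 0.120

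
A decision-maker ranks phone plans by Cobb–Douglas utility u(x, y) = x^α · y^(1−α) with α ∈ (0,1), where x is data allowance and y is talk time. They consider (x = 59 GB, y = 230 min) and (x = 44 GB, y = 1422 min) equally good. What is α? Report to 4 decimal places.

Set the two utilities equal: 59^α·230^(1−α) = 44^α·1422^(1−α).
(59/44)^α = (1422/230)^(1−α); take logs: α·ln(59/44) = (1−α)·ln(1422/230), i.e. α·0.2933478 = (1−α)·1.8217403.
Thus α·(2.1150881) = 1.8217403, so α = 1.8217403/2.1150881 ≈ 0.8613.

α ≈ 0.8613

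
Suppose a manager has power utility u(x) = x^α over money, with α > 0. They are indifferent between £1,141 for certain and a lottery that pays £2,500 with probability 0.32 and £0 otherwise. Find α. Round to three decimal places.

α ≈ 1.453

The lottery's expected utility is 0.32·u(2500) + 0.68·u(0) = 0.32·2500^α (since u(0) = 0 for α > 0).
Equating: 1141^α = 0.32·2500^α, i.e. 0.4564^α = 0.32.
Taking logs: α·ln(1141/2500) = ln(0.32), so α = -1.139434 / -0.784386 ≈ 1.453.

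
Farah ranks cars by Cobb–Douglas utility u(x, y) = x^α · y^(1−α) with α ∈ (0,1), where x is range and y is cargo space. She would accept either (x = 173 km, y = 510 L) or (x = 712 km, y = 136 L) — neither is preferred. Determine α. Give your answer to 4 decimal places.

Indifference: 173^α · 510^(1−α) = 712^α · 136^(1−α).
Taking logs: α·ln 173 + (1−α)·ln 510 = α·ln 712 + (1−α)·ln 136, i.e. α·-1.4147863 = (1−α)·-1.3217558.
Thus α·(-2.7365421) = -1.3217558, so α = -1.3217558/-2.7365421 ≈ 0.4830.

α ≈ 0.4830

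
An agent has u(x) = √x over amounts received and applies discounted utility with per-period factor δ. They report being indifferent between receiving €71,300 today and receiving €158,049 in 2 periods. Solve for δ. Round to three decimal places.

Equating discounted utilities: u(71300) = δ^2·u(158049) ⇒ δ^2 = u(71300)/u(158049).
Since u(x) = √x, δ^2 = √(71300/158049) = 0.67166.
Taking the square root: δ = 0.67166^(1/2) ≈ 0.820.

δ ≈ 0.820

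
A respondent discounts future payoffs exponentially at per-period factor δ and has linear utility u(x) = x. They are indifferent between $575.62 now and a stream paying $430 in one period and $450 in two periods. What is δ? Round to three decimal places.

δ ≈ 0.750

The stream is worth 430δ + 450δ² today, so 430δ + 450δ² = 575.62.
That is, 450δ² + 430δ − 575.62 = 0, a quadratic in δ.
δ = (−430 + √(430² + 4·450·575.62)) / (2·450) = (−430 + √1221016.00) / 900 ≈ 0.750.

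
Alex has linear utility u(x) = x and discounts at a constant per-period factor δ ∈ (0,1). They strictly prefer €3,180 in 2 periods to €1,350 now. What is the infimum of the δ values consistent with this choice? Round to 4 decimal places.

Under u(x) = x this choice says 1350 < δ^2·3180.
Dividing by 3180: δ^2 > 0.42453. Both sides are positive, so the square root keeps the direction.
δ > 0.42453^(1/2) = 0.6516.

δ > 0.6516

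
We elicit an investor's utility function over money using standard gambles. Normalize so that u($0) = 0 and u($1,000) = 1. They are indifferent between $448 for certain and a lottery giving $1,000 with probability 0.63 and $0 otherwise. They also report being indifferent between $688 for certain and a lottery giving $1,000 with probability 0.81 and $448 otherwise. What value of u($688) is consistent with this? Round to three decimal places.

0.930

From the first indifference, u($448) = 0.63·u($1,000) + 0.37·u($0) = 0.63·1 + 0.37·0 = 0.63.
The second indifference gives u($688) = 0.81·u($1,000) + 0.19·u($448) = 0.81·1.00 + 0.19·0.63 = 0.9297.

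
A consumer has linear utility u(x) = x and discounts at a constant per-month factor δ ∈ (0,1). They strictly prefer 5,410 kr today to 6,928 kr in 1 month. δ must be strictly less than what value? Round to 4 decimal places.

Comparing present values: 5410 > δ·6928.
Dividing through by 6928 gives δ < 0.78089.

δ < 0.7809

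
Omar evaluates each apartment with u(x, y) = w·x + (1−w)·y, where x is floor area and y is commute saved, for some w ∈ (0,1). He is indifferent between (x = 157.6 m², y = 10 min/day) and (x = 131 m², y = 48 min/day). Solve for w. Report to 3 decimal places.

Equating utilities: w·157.6 + (1−w)·10 = w·131 + (1−w)·48.
w·(157.6−131) = (1−w)·(48−10), i.e. w·26.6 = (1−w)·38.
The marginal rate of substitution is 38/26.6, so w = 38/(26.6+38) = 0.588.

w = 0.588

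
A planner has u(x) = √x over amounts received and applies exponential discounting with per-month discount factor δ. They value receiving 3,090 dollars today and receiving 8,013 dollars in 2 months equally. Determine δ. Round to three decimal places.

δ ≈ 0.788

Indifference means u(3090) = δ^2 · u(8013), so δ^2 = u(3090)/u(8013).
Since u(x) = √x, δ^2 = √(3090/8013) = 0.62099.
Hence δ = (0.62099)^(1/2) = 0.78803.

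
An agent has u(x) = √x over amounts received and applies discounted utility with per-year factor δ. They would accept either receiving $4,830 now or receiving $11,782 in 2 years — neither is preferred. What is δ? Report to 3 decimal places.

δ ≈ 0.800

Indifference means u(4830) = δ^2 · u(11782), so δ^2 = u(4830)/u(11782).
Since u(x) = √x, δ^2 = √(4830/11782) = 0.64027.
So δ = 0.64027^(1/2) ≈ 0.800.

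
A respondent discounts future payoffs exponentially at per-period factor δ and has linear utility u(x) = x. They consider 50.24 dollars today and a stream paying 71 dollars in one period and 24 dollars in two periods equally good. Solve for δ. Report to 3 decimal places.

δ ≈ 0.590

Equating present values: 50.24 = 71δ + 24δ².
That is, 24δ² + 71δ − 50.24 = 0, a quadratic in δ.
δ = (−71 + √(71² + 4·24·50.24)) / (2·24) = (−71 + √9864.04) / 48 ≈ 0.590.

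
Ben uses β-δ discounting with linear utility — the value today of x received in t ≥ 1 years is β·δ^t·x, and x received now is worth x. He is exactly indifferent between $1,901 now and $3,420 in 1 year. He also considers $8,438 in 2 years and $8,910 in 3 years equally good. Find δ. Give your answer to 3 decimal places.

The second indifference involves only future payoffs, so β cancels: β·δ^2·8438 = β·δ^3·8910, giving δ = 8438/8910 = 0.94703.

δ ≈ 0.947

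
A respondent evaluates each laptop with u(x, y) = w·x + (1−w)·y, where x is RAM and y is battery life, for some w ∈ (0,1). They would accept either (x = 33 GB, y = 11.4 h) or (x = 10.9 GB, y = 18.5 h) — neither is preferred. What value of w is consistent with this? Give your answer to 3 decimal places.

u(33,11.4) = u(10.9,18.5) means w·33 + (1−w)·11.4 = w·10.9 + (1−w)·18.5.
w·(33−10.9) = (1−w)·(18.5−11.4), i.e. w·22.1 = (1−w)·7.1.
So w/(1−w) = 7.1/22.1 = 0.3213, giving w = 7.1/(22.1+7.1) = 0.243.

w = 0.243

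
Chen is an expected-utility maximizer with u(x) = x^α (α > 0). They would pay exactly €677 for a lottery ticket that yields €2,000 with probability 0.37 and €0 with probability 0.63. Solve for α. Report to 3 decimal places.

α ≈ 0.918

EU(lottery) = 0.37·2000^α + 0.63·0 = 0.37·2000^α.
Indifference: 677^α = 0.37·2000^α, so (677/2000)^α = 0.37.
Take logs: α = ln 0.37 / ln(677/2000) ≈ 0.91786.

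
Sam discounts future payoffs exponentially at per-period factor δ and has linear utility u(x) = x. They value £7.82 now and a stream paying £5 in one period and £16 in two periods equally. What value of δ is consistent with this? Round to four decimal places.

The stream is worth 5δ + 16δ² today, so 5δ + 16δ² = 7.82.
That is, 16δ² + 5δ − 7.82 = 0, a quadratic in δ.
By the quadratic formula (taking the positive root), δ = (−5 + √525.48) / 32 ≈ 0.5601.

δ ≈ 0.5601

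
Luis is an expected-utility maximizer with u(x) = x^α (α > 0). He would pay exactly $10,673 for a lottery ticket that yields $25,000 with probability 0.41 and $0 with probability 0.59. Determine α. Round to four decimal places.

Since u(0) = 0, the lottery's EU is 0.41·25000^α.
Equating: 10673^α = 0.41·25000^α, i.e. 0.4269^α = 0.41.
α = ln(0.41) / ln(10673/25000) = -0.8915981/-0.8511586 ≈ 1.0475.

α ≈ 1.0475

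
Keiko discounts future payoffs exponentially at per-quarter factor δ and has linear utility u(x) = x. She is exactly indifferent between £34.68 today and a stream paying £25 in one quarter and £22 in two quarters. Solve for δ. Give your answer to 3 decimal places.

δ ≈ 0.810

Present value of the stream is 25·δ + 22·δ². Indifference gives 25δ + 22δ² = 34.68.
That is, 22δ² + 25δ − 34.68 = 0, a quadratic in δ.
δ = (−25 + √(25² + 4·22·34.68)) / (2·22) = (−25 + √3676.84) / 44 ≈ 0.810.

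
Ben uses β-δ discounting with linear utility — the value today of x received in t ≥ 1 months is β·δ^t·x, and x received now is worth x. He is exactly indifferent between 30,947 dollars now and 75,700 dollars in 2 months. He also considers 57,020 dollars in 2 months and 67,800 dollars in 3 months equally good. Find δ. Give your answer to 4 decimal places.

δ ≈ 0.8410

The second indifference involves only future payoffs, so β cancels: β·δ^2·57020 = β·δ^3·67800, giving δ = 57020/67800 = 0.84100.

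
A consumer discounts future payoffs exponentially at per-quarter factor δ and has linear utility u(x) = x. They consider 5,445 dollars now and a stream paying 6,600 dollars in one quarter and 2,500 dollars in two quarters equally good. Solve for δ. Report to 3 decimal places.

δ ≈ 0.660

Equating present values: 5445 = 6600δ + 2500δ².
That is, 2500δ² + 6600δ − 5445 = 0, a quadratic in δ.
The positive root is δ = [−6600 + √(6600² + 4·2500·5445)] / (2·2500) = (−6600 + 9900.000)/5000 ≈ 0.660.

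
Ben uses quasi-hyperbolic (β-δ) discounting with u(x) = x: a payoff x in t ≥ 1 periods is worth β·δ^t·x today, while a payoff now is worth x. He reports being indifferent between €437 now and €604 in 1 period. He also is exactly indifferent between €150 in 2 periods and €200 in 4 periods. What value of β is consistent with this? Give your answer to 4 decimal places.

Both payoffs in the second observation are in the future, so β drops out: δ^2·150 = δ^4·200 ⇒ δ^2 = 150/200 = 0.75000, so δ = 0.86603.
Now use the now-vs-future pair: 437 = β·δ·604 gives β = 437/(0.86603·604) ≈ 0.8354.

β ≈ 0.8354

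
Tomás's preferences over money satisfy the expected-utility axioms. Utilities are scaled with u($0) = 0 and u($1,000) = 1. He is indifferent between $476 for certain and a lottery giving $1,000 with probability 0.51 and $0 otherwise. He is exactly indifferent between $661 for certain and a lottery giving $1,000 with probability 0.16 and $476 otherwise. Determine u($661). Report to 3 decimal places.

The first gamble pins u($476): it must equal 0.51·1 + 0.49·0 = 0.51.
Then u($661) = 0.16·u($1,000) + 0.84·u($476) = 0.16·1.00 + 0.84·0.51 = 0.5884.

0.588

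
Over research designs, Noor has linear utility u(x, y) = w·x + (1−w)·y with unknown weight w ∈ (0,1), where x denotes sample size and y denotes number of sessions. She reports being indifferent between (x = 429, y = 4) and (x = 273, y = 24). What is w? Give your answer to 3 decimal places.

u(429,4) = u(273,24) means w·429 + (1−w)·4 = w·273 + (1−w)·24.
Rearranging, 156·w − 20·(1−w) = 0.
Hence w = 20/(156+20) = 20/176 = 0.114.

w = 0.114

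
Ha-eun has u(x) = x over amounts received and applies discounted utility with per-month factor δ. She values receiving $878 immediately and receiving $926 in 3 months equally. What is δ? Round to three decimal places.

δ ≈ 0.982

Equating discounted utilities: u(878) = δ^3·u(926) ⇒ δ^3 = u(878)/u(926).
With u(x) = x: δ^3 = 878/926 = 0.94816.
So δ = 0.94816^(1/3) ≈ 0.982.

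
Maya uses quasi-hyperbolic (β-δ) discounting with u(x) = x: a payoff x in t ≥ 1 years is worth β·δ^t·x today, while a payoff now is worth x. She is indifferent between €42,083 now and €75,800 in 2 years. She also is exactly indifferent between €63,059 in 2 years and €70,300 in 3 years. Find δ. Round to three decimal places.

δ ≈ 0.897

The second indifference involves only future payoffs, so β cancels: β·δ^2·63059 = β·δ^3·70300, giving δ = 63059/70300 = 0.89700.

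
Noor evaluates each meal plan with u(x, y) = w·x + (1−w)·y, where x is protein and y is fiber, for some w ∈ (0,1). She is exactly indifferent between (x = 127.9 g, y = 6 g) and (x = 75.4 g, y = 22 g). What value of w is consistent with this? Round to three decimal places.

Equating utilities: w·127.9 + (1−w)·6 = w·75.4 + (1−w)·22.
Collecting terms: w·52.5 = (1−w)·16.
The marginal rate of substitution is 16/52.5, so w = 16/(52.5+16) = 0.234.

w = 0.234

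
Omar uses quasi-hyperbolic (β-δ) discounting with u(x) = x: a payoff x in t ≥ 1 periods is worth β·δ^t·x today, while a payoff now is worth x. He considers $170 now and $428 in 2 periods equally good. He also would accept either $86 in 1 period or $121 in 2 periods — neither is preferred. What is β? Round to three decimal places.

β ≈ 0.786

From the later pair, β·δ^1·86 = β·δ^2·121; dividing through, δ = 86/121 = 0.71074.
Now use the now-vs-future pair: 170 = β·δ^2·428 gives β = 170/(0.50516·428) ≈ 0.786.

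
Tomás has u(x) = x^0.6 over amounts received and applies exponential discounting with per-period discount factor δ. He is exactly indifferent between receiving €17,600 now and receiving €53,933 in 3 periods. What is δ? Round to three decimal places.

The payoff in 3 periods is discounted by δ^3, so u(17600) = δ^3·u(53933) and δ^3 = u(17600)/u(53933).
Since u(x) = x^0.6, δ^3 = (17600/53933)^0.6 = 0.32633^0.6 = 0.51073.
So δ = 0.51073^(1/3) ≈ 0.799.

δ ≈ 0.799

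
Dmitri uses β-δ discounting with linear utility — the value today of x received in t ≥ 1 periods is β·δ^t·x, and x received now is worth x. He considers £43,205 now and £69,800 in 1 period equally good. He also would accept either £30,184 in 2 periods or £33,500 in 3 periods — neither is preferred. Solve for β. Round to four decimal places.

β ≈ 0.6870

From the later pair, β·δ^2·30184 = β·δ^3·33500; dividing through, δ = 30184/33500 = 0.90101.
Now use the now-vs-future pair: 43205 = β·δ·69800 gives β = 43205/(0.90101·69800) ≈ 0.6870.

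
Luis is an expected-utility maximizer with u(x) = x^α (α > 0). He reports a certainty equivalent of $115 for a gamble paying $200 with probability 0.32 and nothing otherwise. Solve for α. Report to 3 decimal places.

Since u(0) = 0, the lottery's EU is 0.32·200^α.
Setting u(115) equal to that: 115^α = 0.32·200^α ⇒ (115/200)^α = 0.32.
Taking logs: α·ln(115/200) = ln(0.32), so α = -1.139434 / -0.553385 ≈ 2.059.

α ≈ 2.059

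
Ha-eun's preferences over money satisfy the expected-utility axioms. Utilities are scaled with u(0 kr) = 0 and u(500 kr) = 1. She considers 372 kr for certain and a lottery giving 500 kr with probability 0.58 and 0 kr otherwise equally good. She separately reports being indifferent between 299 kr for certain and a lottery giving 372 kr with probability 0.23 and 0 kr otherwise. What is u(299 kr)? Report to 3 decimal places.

From the first indifference, u(372 kr) = 0.58·u(500 kr) + 0.42·u(0 kr) = 0.58·1 + 0.42·0 = 0.58.
Then u(299 kr) = 0.23·u(372 kr) + 0.77·u(0 kr) = 0.23·0.58 + 0.77·0.00 = 0.1334.

0.133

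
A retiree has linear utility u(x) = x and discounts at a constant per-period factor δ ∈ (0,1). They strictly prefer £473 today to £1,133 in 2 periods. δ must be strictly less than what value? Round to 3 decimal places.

Under u(x) = x this choice says 473 > δ^2·1133.
Dividing by 1133: δ^2 < 0.41748. Both sides are positive, so the square root keeps the direction.
δ < (473/1133)^(1/2) ≈ 0.646.

δ < 0.646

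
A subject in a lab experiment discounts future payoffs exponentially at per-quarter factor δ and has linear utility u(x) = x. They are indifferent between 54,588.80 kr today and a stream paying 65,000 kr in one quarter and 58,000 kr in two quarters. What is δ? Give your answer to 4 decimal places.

δ ≈ 0.5600

Equating present values: 54588.80 = 65000δ + 58000δ².
That is, 58000δ² + 65000δ − 54588.80 = 0, a quadratic in δ.
The positive root is δ = [−65000 + √(65000² + 4·58000·54588.80)] / (2·58000) = (−65000 + 129960.000)/116000 ≈ 0.5600.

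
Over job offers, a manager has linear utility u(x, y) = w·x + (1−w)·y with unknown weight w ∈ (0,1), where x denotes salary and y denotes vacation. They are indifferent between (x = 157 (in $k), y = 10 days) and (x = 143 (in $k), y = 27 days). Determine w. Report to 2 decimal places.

w = 0.55

u(157,10) = u(143,27) means w·157 + (1−w)·10 = w·143 + (1−w)·27.
w·(157−143) = (1−w)·(27−10), i.e. w·14 = (1−w)·17.
Hence w = 17/(14+17) = 17/31 = 0.55.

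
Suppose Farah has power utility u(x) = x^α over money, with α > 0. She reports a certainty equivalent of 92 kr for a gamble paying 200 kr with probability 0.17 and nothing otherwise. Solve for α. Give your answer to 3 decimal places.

α ≈ 2.282

The lottery's expected utility is 0.17·u(200) + 0.83·u(0) = 0.17·200^α (since u(0) = 0 for α > 0).
Setting u(92) equal to that: 92^α = 0.17·200^α ⇒ (92/200)^α = 0.17.
Taking logs: α·ln(92/200) = ln(0.17), so α = -1.771957 / -0.776529 ≈ 2.282.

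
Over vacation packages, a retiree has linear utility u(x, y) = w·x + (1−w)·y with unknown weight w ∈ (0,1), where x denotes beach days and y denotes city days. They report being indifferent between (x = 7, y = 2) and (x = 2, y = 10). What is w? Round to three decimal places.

w = 0.615

u(7,2) = u(2,10) means w·7 + (1−w)·2 = w·2 + (1−w)·10.
Collecting terms: w·5 = (1−w)·8.
So w/(1−w) = 8/5 = 1.6000, giving w = 8/(5+8) = 0.615.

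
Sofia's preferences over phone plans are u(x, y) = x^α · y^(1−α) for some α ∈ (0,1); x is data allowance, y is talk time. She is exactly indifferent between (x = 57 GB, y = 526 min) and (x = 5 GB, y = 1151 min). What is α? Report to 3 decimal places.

The Cobb–Douglas utilities coincide, so 57^α·526^(1−α) = 5^α·1151^(1−α).
Taking logs: α·ln 57 + (1−α)·ln 526 = α·ln 5 + (1−α)·ln 1151, i.e. α·2.433613 = (1−α)·0.783085.
With A = 2.433613 and B = 0.783085: α·A = (1−α)·B, so α = B/(A+B) = 0.783085/3.216698 ≈ 0.243.

α ≈ 0.243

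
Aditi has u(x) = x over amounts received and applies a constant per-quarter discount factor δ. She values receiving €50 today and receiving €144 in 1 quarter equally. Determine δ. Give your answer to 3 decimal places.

δ ≈ 0.347

Indifference means u(50) = δ · u(144), so δ = u(50)/u(144).
With u(x) = x: δ = 50/144 = 0.34722.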